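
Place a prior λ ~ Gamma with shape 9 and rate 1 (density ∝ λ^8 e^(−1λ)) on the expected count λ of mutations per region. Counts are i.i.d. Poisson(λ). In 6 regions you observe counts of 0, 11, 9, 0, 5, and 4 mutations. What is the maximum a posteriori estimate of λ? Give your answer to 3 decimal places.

Σxᵢ = 0+11+9+0+5+4 = 29, with n = 6.
Posterior ∝ λ^8e^(−1λ) · λ^29e^(−6λ) = λ^37e^(−7λ), i.e. Gamma(shape=38, rate=7).
The mode of a Gamma(a, b) with a ≥ 1 (shape–rate) is (a−1)/b = 37/7 ≈ 5.286.

λ̂_MAP = 5.286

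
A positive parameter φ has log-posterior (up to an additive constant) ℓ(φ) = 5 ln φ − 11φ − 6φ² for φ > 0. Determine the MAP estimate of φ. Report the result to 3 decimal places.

φ̂_MAP = 0.333

ℓ'(φ) = 5/φ − 11 − 12φ. Setting this to zero and multiplying by φ: 12φ² + 11φ − 5 = 0.
φ = (−11 + √(11² + 4·12·5)) / (2·12) = (−11 + √361) / 24 = (−11 + 19)/24 = 1/3.
ℓ''(φ) = −5/φ² − 12 < 0, confirming a maximum.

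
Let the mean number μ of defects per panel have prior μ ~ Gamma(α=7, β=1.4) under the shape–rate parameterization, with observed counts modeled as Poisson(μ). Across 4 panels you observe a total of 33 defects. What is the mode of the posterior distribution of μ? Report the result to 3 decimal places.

μ̂_MAP = 7.222

Σxᵢ = 33, n = 4.
Posterior ∝ μ^6e^(−1.4μ) · μ^33e^(−4μ) = μ^39e^(−5.4μ), i.e. Gamma(shape=40, rate=5.4).
The mode of a Gamma(a, b) with a ≥ 1 (shape–rate) is (a−1)/b = 39/5.4 ≈ 7.222.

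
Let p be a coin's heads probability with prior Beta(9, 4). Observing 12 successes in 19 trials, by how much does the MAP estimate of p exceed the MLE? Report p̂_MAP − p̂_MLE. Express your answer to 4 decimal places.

MAP − MLE = 0.0351

Posterior is Beta(21, 11); MAP = (21−1)/(32−2) = 20/30 ≈ 0.66667.
MLE ignores the prior: p̂_MLE = k/n = 12/19 ≈ 0.63158.
Difference = 20/30 − 12/19 = 2/57 ≈ 0.0351.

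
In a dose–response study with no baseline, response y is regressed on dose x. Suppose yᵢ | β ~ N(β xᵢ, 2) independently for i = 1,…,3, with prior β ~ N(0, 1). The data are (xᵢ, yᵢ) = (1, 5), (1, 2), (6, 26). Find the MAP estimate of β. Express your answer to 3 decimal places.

β̂_MAP = 4.075

log p(β | y) = −Σ(yᵢ − βxᵢ)²/(2·2) − β²/(2·1) + const.
Setting the derivative to zero: Σxᵢ(yᵢ − βxᵢ)/2 − β/1 = 0, so β = Σxᵢyᵢ / (Σxᵢ² + σ²/τ²).
Σxᵢyᵢ = 1·5 + 1·2 + 6·26 = 163; Σxᵢ² = 38; σ²/τ² = 2.
β̂_MAP = 163 / (38 + 2) = 163/40 ≈ 4.075.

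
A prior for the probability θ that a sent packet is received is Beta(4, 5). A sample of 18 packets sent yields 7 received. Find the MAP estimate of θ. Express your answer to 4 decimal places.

Prior: Beta(4, 5).
Data: 7 successes in 18 trials. The binomial likelihood contributes θ^7(1−θ)^11, so the posterior is Beta(4+7, 5+11) = Beta(11, 16).
For Beta(a, b) with a, b > 1 the mode is (a−1)/(a+b−2) = 10/25 ≈ 0.4000.

θ̂_MAP = 0.4000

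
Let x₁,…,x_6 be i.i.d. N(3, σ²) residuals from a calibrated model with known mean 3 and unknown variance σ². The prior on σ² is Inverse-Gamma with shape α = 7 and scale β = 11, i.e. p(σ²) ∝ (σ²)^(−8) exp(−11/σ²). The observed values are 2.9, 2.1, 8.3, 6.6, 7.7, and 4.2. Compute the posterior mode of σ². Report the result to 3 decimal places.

σ̂²_MAP = 3.973

Sum of squared deviations about the known mean: SS = (2.9−3)² + (2.1−3)² + (8.3−3)² + (6.6−3)² + (7.7−3)² + (4.2−3)² = 65.4.
The Normal likelihood contributes (σ²)^(−n/2) exp(−SS/(2σ²)), so the posterior is Inverse-Gamma(α + n/2, β + SS/2) = Inverse-Gamma(10, 43.7).
The mode of Inverse-Gamma(a, b) is b/(a+1) = 43.7/11 ≈ 3.973.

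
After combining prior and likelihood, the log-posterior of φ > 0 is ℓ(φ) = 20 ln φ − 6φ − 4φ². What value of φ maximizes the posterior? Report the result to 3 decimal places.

φ̂_MAP = 1.250

ℓ'(φ) = 20/φ − 6 − 8φ. Setting this to zero and multiplying by φ: 8φ² + 6φ − 20 = 0.
φ = (−6 + √(6² + 4·8·20)) / (2·8) = (−6 + √676) / 16 = (−6 + 26)/16 = 5/4.
ℓ''(φ) = −20/φ² − 8 < 0, confirming a maximum.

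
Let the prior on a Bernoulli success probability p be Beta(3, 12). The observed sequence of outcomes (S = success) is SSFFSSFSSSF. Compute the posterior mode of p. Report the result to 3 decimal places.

p̂_MAP = 0.375

Prior: Beta(3, 12).
Data: 7 successes in 11 trials (from the sequence). The binomial likelihood contributes p^7(1−p)^4, so the posterior is Beta(3+7, 12+4) = Beta(10, 16).
For Beta(a, b) with a, b > 1 the mode is (a−1)/(a+b−2) = 9/24 ≈ 0.375.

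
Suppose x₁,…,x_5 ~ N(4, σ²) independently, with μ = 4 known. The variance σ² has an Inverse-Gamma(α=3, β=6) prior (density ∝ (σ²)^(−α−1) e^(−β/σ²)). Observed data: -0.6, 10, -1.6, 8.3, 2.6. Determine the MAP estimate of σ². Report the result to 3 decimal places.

σ̂²_MAP = 9.305

Sum of squared deviations about the known mean: SS = (-0.6−4)² + (10−4)² + (-1.6−4)² + (8.3−4)² + (2.6−4)² = 108.97.
The Normal likelihood contributes (σ²)^(−n/2) exp(−SS/(2σ²)), so the posterior is Inverse-Gamma(α + n/2, β + SS/2) = Inverse-Gamma(5.5, 60.485).
The mode of Inverse-Gamma(a, b) is b/(a+1) = 60.485/6.5 ≈ 9.305.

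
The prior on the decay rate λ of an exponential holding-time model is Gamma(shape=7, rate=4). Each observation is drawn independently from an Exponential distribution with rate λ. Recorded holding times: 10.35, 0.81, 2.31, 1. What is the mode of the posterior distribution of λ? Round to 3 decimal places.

The Exponential(rate=λ) likelihood is ∝ λ^n e^(−λΣtᵢ). Here n = 4 and Σtᵢ = 10.35 + 0.81 + 2.31 + 1 = 14.47.
Posterior ∝ λ^6e^(−4λ) · λ^4e^(−14.47λ) = λ^10e^(−18.47λ), i.e. Gamma(11, 18.47).
Mode = (a−1)/b = 10/18.47 ≈ 0.541.

λ̂_MAP = 0.541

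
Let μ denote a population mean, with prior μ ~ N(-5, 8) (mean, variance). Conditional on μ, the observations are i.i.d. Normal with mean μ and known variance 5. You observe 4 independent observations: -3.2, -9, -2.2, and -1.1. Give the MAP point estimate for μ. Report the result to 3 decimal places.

n = 4; x̄ = ((-3.2) + (-9) + (-2.2) + (-1.1))/4 = -15.5/4 = -3.875.
For a Normal prior and Normal likelihood with known variance, the posterior is Normal; its mode equals its mean, the precision-weighted average.
Prior precision 1/σ₀² = 1/8 = 0.125; data precision n/σ² = 4/5 = 0.8.
μ̂ = (0.125·(-5) + 0.8·(-3.875)) / (0.125 + 0.8) = (-3.725)/0.925 = -149/37 ≈ -4.027.

μ̂_MAP = -4.027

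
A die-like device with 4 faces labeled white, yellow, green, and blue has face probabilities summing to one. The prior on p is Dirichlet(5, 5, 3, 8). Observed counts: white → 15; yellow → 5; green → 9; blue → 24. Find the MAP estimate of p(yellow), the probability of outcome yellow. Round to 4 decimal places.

The posterior is Dirichlet(αᵢ + nᵢ) = Dirichlet(20, 10, 12, 32).
For a Dirichlet(a₁,…,a_K) with all aᵢ > 1, the mode has j-th component (aⱼ − 1)/(Σaᵢ − K).
Here Σaᵢ = 74 and K = 4, so p(yellow) = (10 − 1)/(74 − 4) = 9/70 ≈ 0.1286.

MAP estimate of p(yellow) = 0.1286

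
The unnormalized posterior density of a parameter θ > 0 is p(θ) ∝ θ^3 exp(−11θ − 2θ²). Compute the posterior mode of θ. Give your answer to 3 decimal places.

θ̂_MAP = 0.250

ℓ'(θ) = 3/θ − 11 − 4θ. Setting this to zero and multiplying by θ: 4θ² + 11θ − 3 = 0.
θ = (−11 + √(11² + 4·4·3)) / (2·4) = (−11 + √169) / 8 = (−11 + 13)/8 = 1/4.
ℓ''(θ) = −3/θ² − 4 < 0, confirming a maximum.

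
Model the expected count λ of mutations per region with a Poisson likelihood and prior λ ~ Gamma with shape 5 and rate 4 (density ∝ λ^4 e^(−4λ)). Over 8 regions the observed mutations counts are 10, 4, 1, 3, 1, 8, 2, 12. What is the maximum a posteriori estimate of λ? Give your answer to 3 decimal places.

Σxᵢ = 10+4+1+3+1+8+2+12 = 41, with n = 8.
Posterior ∝ λ^4e^(−4λ) · λ^41e^(−8λ) = λ^45e^(−12λ), i.e. Gamma(shape=46, rate=12).
The mode of a Gamma(a, b) with a ≥ 1 (shape–rate) is (a−1)/b = 45/12 ≈ 3.750.

λ̂_MAP = 3.750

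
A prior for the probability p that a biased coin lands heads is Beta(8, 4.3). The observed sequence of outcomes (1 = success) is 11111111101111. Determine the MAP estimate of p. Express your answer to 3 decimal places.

Prior: Beta(8, 4.3).
Data: 13 successes in 14 trials (from the sequence). The binomial likelihood contributes p^13(1−p)^1, so the posterior is Beta(8+13, 4.3+1) = Beta(21, 5.3).
For Beta(a, b) with a, b > 1 the mode is (a−1)/(a+b−2) = 20/24.3 ≈ 0.823.

p̂_MAP = 0.823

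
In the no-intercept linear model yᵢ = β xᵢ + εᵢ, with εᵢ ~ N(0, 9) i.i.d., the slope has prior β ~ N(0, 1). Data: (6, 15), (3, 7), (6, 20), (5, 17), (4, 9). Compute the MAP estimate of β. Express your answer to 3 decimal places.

β̂_MAP = 2.687

log p(β | y) = −Σ(yᵢ − βxᵢ)²/(2·9) − β²/(2·1) + const.
Setting the derivative to zero: Σxᵢ(yᵢ − βxᵢ)/9 − β/1 = 0, so β = Σxᵢyᵢ / (Σxᵢ² + σ²/τ²).
Σxᵢyᵢ = 6·15 + 3·7 + 6·20 + 5·17 + 4·9 = 352; Σxᵢ² = 122; σ²/τ² = 9.
β̂_MAP = 352 / (122 + 9) = 352/131 ≈ 2.687.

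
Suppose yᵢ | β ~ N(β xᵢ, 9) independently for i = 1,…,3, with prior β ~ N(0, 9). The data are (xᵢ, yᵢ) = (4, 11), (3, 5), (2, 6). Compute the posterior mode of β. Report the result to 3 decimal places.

log p(β | y) = −Σ(yᵢ − βxᵢ)²/(2·9) − β²/(2·9) + const.
Setting the derivative to zero: Σxᵢ(yᵢ − βxᵢ)/9 − β/9 = 0, so β = Σxᵢyᵢ / (Σxᵢ² + σ²/τ²).
Σxᵢyᵢ = 4·11 + 3·5 + 2·6 = 71; Σxᵢ² = 29; σ²/τ² = 1.
β̂_MAP = 71 / (29 + 1) = 71/30 ≈ 2.367.

β̂_MAP = 2.367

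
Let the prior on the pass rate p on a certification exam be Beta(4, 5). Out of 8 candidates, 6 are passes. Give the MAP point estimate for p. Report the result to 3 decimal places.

p̂_MAP = 0.600

Prior: Beta(4, 5).
Data: 6 successes in 8 trials. The binomial likelihood contributes p^6(1−p)^2, so the posterior is Beta(4+6, 5+2) = Beta(10, 7).
For Beta(a, b) with a, b > 1 the mode is (a−1)/(a+b−2) = 9/15 ≈ 0.600.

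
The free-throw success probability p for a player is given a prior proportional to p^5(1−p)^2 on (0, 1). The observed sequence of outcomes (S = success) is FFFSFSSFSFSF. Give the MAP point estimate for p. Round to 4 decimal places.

p̂_MAP = 0.5263

The prior density ∝ p^5(1−p)^2 is the kernel of Beta(6, 3).
Data: 5 successes in 12 trials (from the sequence). The binomial likelihood contributes p^5(1−p)^7, so the posterior is Beta(6+5, 3+7) = Beta(11, 10).
For Beta(a, b) with a, b > 1 the mode is (a−1)/(a+b−2) = 10/19 ≈ 0.5263.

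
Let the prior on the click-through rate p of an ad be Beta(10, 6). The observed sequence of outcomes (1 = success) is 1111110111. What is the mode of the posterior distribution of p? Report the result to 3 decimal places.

p̂_MAP = 0.750

Prior: Beta(10, 6).
Data: 9 successes in 10 trials (from the sequence). The binomial likelihood contributes p^9(1−p)^1, so the posterior is Beta(10+9, 6+1) = Beta(19, 7).
For Beta(a, b) with a, b > 1 the mode is (a−1)/(a+b−2) = 18/24 ≈ 0.750.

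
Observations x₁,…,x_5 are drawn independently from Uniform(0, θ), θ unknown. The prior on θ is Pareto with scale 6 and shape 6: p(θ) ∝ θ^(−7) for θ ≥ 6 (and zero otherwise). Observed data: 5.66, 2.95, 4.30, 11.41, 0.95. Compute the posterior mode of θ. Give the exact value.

θ̂_MAP = 11.41

The Uniform(0, θ) likelihood is θ^(−n) for θ ≥ max(xᵢ), zero otherwise. Here max(xᵢ) = 11.41.
Posterior ∝ θ^(−7) · θ^(−5) = θ^(−12) on θ ≥ max(6, 11.41) = 11.41.
This density is strictly decreasing in θ, so the posterior mode lies at the lower boundary of the support.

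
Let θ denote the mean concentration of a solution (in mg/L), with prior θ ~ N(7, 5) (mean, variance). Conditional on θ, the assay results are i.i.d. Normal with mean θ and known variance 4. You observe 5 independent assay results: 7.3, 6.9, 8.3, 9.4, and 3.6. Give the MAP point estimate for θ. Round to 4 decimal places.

θ̂_MAP = 7.0862

n = 5; x̄ = (7.3 + 6.9 + 8.3 + 9.4 + 3.6)/5 = 35.5/5 = 7.1.
For a Normal prior and Normal likelihood with known variance, the posterior is Normal; its mode equals its mean, the precision-weighted average.
Prior precision 1/σ₀² = 1/5 = 0.2; data precision n/σ² = 5/4 = 1.25.
θ̂ = (0.2·7 + 1.25·7.1) / (0.2 + 1.25) = 10.275/1.45 = 411/58 ≈ 7.0862.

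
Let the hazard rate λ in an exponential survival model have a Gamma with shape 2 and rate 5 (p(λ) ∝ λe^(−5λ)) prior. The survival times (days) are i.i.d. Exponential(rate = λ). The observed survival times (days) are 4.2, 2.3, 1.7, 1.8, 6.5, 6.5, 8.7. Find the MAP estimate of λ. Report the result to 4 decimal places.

λ̂_MAP = 0.2180

The Exponential(rate=λ) likelihood is ∝ λ^n e^(−λΣtᵢ). Here n = 7 and Σtᵢ = 4.2 + 2.3 + 1.7 + 1.8 + 6.5 + 6.5 + 8.7 = 31.7.
Posterior ∝ λe^(−5λ) · λ^7e^(−31.7λ) = λ^8e^(−36.7λ), i.e. Gamma(9, 36.7).
Mode = (a−1)/b = 8/36.7 ≈ 0.2180.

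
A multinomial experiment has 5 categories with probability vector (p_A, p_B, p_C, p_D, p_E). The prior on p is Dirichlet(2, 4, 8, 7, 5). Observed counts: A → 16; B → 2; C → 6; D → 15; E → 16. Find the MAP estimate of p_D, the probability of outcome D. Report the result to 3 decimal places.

MAP estimate of p_D = 0.276

The posterior is Dirichlet(αᵢ + nᵢ) = Dirichlet(18, 6, 14, 22, 21).
For a Dirichlet(a₁,…,a_K) with all aᵢ > 1, the mode has j-th component (aⱼ − 1)/(Σaᵢ − K).
Here Σaᵢ = 81 and K = 5, so p_D = (22 − 1)/(81 − 5) = 21/76 ≈ 0.276.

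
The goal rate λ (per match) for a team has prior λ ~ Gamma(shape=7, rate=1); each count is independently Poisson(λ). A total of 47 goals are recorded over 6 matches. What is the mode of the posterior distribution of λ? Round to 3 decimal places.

λ̂_MAP = 7.571

Σxᵢ = 47, n = 6.
Posterior ∝ λ^6e^(−1λ) · λ^47e^(−6λ) = λ^53e^(−7λ), i.e. Gamma(shape=54, rate=7).
The mode of a Gamma(a, b) with a ≥ 1 (shape–rate) is (a−1)/b = 53/7 ≈ 7.571.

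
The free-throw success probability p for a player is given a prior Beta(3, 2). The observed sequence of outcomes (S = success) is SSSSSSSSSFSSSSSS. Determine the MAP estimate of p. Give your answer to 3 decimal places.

p̂_MAP = 0.895

Prior: Beta(3, 2).
Data: 15 successes in 16 trials (from the sequence). The binomial likelihood contributes p^15(1−p)^1, so the posterior is Beta(3+15, 2+1) = Beta(18, 3).
For Beta(a, b) with a, b > 1 the mode is (a−1)/(a+b−2) = 17/19 ≈ 0.895.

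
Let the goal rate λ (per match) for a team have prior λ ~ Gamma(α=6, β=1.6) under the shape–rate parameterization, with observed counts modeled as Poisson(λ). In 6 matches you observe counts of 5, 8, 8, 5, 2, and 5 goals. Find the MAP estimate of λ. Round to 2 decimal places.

Σxᵢ = 5+8+8+5+2+5 = 33, with n = 6.
Posterior ∝ λ^5e^(−1.6λ) · λ^33e^(−6λ) = λ^38e^(−7.6λ), i.e. Gamma(shape=39, rate=7.6).
The mode of a Gamma(a, b) with a ≥ 1 (shape–rate) is (a−1)/b = 38/7.6 ≈ 5.00.

λ̂_MAP = 5.00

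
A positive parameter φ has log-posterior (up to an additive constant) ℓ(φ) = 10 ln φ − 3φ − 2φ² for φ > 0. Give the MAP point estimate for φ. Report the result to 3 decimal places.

φ̂_MAP = 1.250

ℓ'(φ) = 10/φ − 3 − 4φ. Setting this to zero and multiplying by φ: 4φ² + 3φ − 10 = 0.
φ = (−3 + √(3² + 4·4·10)) / (2·4) = (−3 + √169) / 8 = (−3 + 13)/8 = 5/4.
ℓ''(φ) = −10/φ² − 4 < 0, confirming a maximum.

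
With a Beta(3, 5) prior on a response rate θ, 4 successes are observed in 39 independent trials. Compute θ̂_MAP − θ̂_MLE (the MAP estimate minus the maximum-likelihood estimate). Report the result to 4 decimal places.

MAP − MLE = 0.0308

Posterior is Beta(7, 40); MAP = (7−1)/(47−2) = 6/45 ≈ 0.13333.
MLE ignores the prior: θ̂_MLE = k/n = 4/39 ≈ 0.10256.
Difference = 6/45 − 4/39 = 2/65 ≈ 0.0308.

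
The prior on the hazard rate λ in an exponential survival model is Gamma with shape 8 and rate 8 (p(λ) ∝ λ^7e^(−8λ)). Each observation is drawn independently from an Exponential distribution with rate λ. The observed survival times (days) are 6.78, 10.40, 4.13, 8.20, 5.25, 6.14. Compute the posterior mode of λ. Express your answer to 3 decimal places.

The Exponential(rate=λ) likelihood is ∝ λ^n e^(−λΣtᵢ). Here n = 6 and Σtᵢ = 6.78 + 10.40 + 4.13 + 8.20 + 5.25 + 6.14 = 40.90.
Posterior ∝ λ^7e^(−8λ) · λ^6e^(−40.90λ) = λ^13e^(−48.90λ), i.e. Gamma(14, 48.90).
Mode = (a−1)/b = 13/48.90 ≈ 0.266.

λ̂_MAP = 0.266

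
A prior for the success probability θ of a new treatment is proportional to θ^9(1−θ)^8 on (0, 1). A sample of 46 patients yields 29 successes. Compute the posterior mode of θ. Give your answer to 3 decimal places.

θ̂_MAP = 0.603

The prior density ∝ θ^9(1−θ)^8 is the kernel of Beta(10, 9).
Data: 29 successes in 46 trials. The binomial likelihood contributes θ^29(1−θ)^17, so the posterior is Beta(10+29, 9+17) = Beta(39, 26).
For Beta(a, b) with a, b > 1 the mode is (a−1)/(a+b−2) = 38/63 ≈ 0.603.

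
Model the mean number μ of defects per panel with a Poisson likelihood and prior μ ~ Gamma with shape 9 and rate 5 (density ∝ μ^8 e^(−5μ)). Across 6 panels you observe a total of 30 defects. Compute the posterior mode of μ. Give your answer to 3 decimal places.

μ̂_MAP = 3.455

Σxᵢ = 30, n = 6.
Posterior ∝ μ^8e^(−5μ) · μ^30e^(−6μ) = μ^38e^(−11μ), i.e. Gamma(shape=39, rate=11).
The mode of a Gamma(a, b) with a ≥ 1 (shape–rate) is (a−1)/b = 38/11 ≈ 3.455.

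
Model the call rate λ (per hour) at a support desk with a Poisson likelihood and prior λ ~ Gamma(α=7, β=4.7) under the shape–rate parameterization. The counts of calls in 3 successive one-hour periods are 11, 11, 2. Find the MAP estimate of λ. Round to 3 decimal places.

Σxᵢ = 11+11+2 = 24, with n = 3.
Posterior ∝ λ^6e^(−4.7λ) · λ^24e^(−3λ) = λ^30e^(−7.7λ), i.e. Gamma(shape=31, rate=7.7).
The mode of a Gamma(a, b) with a ≥ 1 (shape–rate) is (a−1)/b = 30/7.7 ≈ 3.896.

λ̂_MAP = 3.896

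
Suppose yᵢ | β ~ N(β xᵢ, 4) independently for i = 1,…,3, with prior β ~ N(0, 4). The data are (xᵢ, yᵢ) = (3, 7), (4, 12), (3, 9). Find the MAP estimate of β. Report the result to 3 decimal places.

log p(β | y) = −Σ(yᵢ − βxᵢ)²/(2·4) − β²/(2·4) + const.
Setting the derivative to zero: Σxᵢ(yᵢ − βxᵢ)/4 − β/4 = 0, so β = Σxᵢyᵢ / (Σxᵢ² + σ²/τ²).
Σxᵢyᵢ = 3·7 + 4·12 + 3·9 = 96; Σxᵢ² = 34; σ²/τ² = 1.
β̂_MAP = 96 / (34 + 1) = 96/35 ≈ 2.743.

β̂_MAP = 2.743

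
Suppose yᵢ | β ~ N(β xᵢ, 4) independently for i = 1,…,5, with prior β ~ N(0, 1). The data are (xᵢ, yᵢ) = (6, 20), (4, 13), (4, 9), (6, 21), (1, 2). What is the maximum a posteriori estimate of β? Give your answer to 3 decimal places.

β̂_MAP = 3.083

log p(β | y) = −Σ(yᵢ − βxᵢ)²/(2·4) − β²/(2·1) + const.
Setting the derivative to zero: Σxᵢ(yᵢ − βxᵢ)/4 − β/1 = 0, so β = Σxᵢyᵢ / (Σxᵢ² + σ²/τ²).
Σxᵢyᵢ = 6·20 + 4·13 + 4·9 + 6·21 + 1·2 = 336; Σxᵢ² = 105; σ²/τ² = 4.
β̂_MAP = 336 / (105 + 4) = 336/109 ≈ 3.083.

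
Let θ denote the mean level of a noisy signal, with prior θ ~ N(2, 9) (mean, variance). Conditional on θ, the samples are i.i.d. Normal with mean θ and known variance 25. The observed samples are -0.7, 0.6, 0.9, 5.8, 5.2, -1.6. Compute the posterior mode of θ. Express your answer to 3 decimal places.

θ̂_MAP = 1.795

n = 6; x̄ = ((-0.7) + 0.6 + 0.9 + 5.8 + 5.2 + (-1.6))/6 = 10.2/6 = 1.7.
For a Normal prior and Normal likelihood with known variance, the posterior is Normal; its mode equals its mean, the precision-weighted average.
Prior precision 1/σ₀² = 1/9; data precision n/σ² = 6/25 = 0.24.
θ̂ = ((1/9)·2 + 0.24·1.7) / (1/9 + 0.24) = (709/1125)/(79/225) = 709/395 ≈ 1.795.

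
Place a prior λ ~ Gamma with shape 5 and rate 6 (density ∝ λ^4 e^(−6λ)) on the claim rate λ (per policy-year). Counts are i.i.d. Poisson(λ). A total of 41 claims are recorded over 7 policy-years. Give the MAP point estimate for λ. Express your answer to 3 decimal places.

λ̂_MAP = 3.462

Σxᵢ = 41, n = 7.
Posterior ∝ λ^4e^(−6λ) · λ^41e^(−7λ) = λ^45e^(−13λ), i.e. Gamma(shape=46, rate=13).
The mode of a Gamma(a, b) with a ≥ 1 (shape–rate) is (a−1)/b = 45/13 ≈ 3.462.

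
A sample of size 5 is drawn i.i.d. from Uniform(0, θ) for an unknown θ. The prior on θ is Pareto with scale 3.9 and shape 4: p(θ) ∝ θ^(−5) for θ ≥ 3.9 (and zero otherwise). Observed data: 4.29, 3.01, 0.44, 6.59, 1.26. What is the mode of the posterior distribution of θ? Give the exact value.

θ̂_MAP = 6.59

The Uniform(0, θ) likelihood is θ^(−n) for θ ≥ max(xᵢ), zero otherwise. Here max(xᵢ) = 6.59.
Posterior ∝ θ^(−5) · θ^(−5) = θ^(−10) on θ ≥ max(3.9, 6.59) = 6.59.
This density is strictly decreasing in θ, so the posterior mode lies at the lower boundary of the support.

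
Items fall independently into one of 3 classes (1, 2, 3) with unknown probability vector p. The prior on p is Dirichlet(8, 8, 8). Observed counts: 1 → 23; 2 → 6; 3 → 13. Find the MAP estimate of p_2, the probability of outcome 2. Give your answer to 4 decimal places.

The posterior is Dirichlet(αᵢ + nᵢ) = Dirichlet(31, 14, 21).
For a Dirichlet(a₁,…,a_K) with all aᵢ > 1, the mode has j-th component (aⱼ − 1)/(Σaᵢ − K).
Here Σaᵢ = 66 and K = 3, so p_2 = (14 − 1)/(66 − 3) = 13/63 ≈ 0.2063.

MAP estimate: 0.2063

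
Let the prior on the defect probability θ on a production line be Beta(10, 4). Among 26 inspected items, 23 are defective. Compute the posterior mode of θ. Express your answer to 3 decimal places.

θ̂_MAP = 0.842

Prior: Beta(10, 4).
Data: 23 successes in 26 trials. The binomial likelihood contributes θ^23(1−θ)^3, so the posterior is Beta(10+23, 4+3) = Beta(33, 7).
For Beta(a, b) with a, b > 1 the mode is (a−1)/(a+b−2) = 32/38 ≈ 0.842.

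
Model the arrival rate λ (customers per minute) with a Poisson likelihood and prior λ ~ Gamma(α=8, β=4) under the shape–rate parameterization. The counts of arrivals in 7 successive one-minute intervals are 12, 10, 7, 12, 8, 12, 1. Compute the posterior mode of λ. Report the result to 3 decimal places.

λ̂_MAP = 6.273

Σxᵢ = 12+10+7+12+8+12+1 = 62, with n = 7.
Posterior ∝ λ^7e^(−4λ) · λ^62e^(−7λ) = λ^69e^(−11λ), i.e. Gamma(shape=70, rate=11).
The mode of a Gamma(a, b) with a ≥ 1 (shape–rate) is (a−1)/b = 69/11 ≈ 6.273.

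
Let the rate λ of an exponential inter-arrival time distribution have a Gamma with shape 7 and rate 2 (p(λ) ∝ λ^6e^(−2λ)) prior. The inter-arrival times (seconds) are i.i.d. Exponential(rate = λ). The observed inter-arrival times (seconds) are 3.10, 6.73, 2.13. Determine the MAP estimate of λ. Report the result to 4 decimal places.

λ̂_MAP = 0.6447

The Exponential(rate=λ) likelihood is ∝ λ^n e^(−λΣtᵢ). Here n = 3 and Σtᵢ = 3.10 + 6.73 + 2.13 = 11.96.
Posterior ∝ λ^6e^(−2λ) · λ^3e^(−11.96λ) = λ^9e^(−13.96λ), i.e. Gamma(10, 13.96).
Mode = (a−1)/b = 9/13.96 ≈ 0.6447.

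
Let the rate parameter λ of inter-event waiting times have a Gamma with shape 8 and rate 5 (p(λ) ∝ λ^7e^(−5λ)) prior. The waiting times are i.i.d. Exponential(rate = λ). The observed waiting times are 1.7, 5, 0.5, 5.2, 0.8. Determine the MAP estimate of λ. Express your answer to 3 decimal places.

The Exponential(rate=λ) likelihood is ∝ λ^n e^(−λΣtᵢ). Here n = 5 and Σtᵢ = 1.7 + 5 + 0.5 + 5.2 + 0.8 = 13.2.
Posterior ∝ λ^7e^(−5λ) · λ^5e^(−13.2λ) = λ^12e^(−18.2λ), i.e. Gamma(13, 18.2).
Mode = (a−1)/b = 12/18.2 ≈ 0.659.

λ̂_MAP = 0.659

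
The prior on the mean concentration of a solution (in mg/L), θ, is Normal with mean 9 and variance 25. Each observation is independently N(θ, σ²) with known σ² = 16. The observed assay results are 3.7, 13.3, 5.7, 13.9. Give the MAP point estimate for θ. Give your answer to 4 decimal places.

n = 4; x̄ = (3.7 + 13.3 + 5.7 + 13.9)/4 = 36.6/4 = 9.15.
For a Normal prior and Normal likelihood with known variance, the posterior is Normal; its mode equals its mean, the precision-weighted average.
Prior precision 1/σ₀² = 1/25 = 0.04; data precision n/σ² = 4/16 = 0.25.
θ̂ = (0.04·9 + 0.25·9.15) / (0.04 + 0.25) = 2.6475/0.29 = 1059/116 ≈ 9.1293.

θ̂_MAP = 9.1293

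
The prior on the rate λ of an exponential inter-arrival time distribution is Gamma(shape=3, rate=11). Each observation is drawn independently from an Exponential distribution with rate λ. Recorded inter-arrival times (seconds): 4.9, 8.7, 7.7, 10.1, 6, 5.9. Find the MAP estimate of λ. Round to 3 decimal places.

The Exponential(rate=λ) likelihood is ∝ λ^n e^(−λΣtᵢ). Here n = 6 and Σtᵢ = 4.9 + 8.7 + 7.7 + 10.1 + 6 + 5.9 = 43.3.
Posterior ∝ λ^2e^(−11λ) · λ^6e^(−43.3λ) = λ^8e^(−54.3λ), i.e. Gamma(9, 54.3).
Mode = (a−1)/b = 8/54.3 ≈ 0.147.

λ̂_MAP = 0.147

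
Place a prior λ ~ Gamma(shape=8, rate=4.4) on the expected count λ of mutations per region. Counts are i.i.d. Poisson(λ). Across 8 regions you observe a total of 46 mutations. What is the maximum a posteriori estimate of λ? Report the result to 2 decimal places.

Σxᵢ = 46, n = 8.
Posterior ∝ λ^7e^(−4.4λ) · λ^46e^(−8λ) = λ^53e^(−12.4λ), i.e. Gamma(shape=54, rate=12.4).
The mode of a Gamma(a, b) with a ≥ 1 (shape–rate) is (a−1)/b = 53/12.4 ≈ 4.27.

λ̂_MAP = 4.27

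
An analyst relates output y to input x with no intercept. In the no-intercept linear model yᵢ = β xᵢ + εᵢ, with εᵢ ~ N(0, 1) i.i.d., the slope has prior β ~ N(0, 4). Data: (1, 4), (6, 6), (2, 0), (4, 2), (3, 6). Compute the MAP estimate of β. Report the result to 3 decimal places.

β̂_MAP = 0.996

log p(β | y) = −Σ(yᵢ − βxᵢ)²/(2·1) − β²/(2·4) + const.
Setting the derivative to zero: Σxᵢ(yᵢ − βxᵢ)/1 − β/4 = 0, so β = Σxᵢyᵢ / (Σxᵢ² + σ²/τ²).
Σxᵢyᵢ = 1·4 + 6·6 + 2·0 + 4·2 + 3·6 = 66; Σxᵢ² = 66; σ²/τ² = 0.25.
β̂_MAP = 66 / (66 + 0.25) = 66/66.25 ≈ 0.996.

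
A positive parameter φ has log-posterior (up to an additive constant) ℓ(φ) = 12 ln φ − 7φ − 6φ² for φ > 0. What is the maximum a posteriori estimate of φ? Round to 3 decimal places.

φ̂_MAP = 0.750

ℓ'(φ) = 12/φ − 7 − 12φ. Setting this to zero and multiplying by φ: 12φ² + 7φ − 12 = 0.
φ = (−7 + √(7² + 4·12·12)) / (2·12) = (−7 + √625) / 24 = (−7 + 25)/24 = 3/4.
ℓ''(φ) = −12/φ² − 12 < 0, confirming a maximum.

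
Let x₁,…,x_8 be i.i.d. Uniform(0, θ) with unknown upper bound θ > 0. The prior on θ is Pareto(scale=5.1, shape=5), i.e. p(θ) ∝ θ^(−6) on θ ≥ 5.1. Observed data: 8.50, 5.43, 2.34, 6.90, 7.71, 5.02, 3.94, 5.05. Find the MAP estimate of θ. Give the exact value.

θ̂_MAP = 8.50

The Uniform(0, θ) likelihood is θ^(−n) for θ ≥ max(xᵢ), zero otherwise. Here max(xᵢ) = 8.50.
Posterior ∝ θ^(−6) · θ^(−8) = θ^(−14) on θ ≥ max(5.1, 8.50) = 8.50.
This density is strictly decreasing in θ, so the posterior mode lies at the lower boundary of the support.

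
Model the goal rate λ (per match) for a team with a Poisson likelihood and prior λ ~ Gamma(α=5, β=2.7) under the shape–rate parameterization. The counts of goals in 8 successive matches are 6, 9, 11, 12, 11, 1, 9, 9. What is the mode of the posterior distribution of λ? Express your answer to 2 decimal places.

Σxᵢ = 6+9+11+12+11+1+9+9 = 68, with n = 8.
Posterior ∝ λ^4e^(−2.7λ) · λ^68e^(−8λ) = λ^72e^(−10.7λ), i.e. Gamma(shape=73, rate=10.7).
The mode of a Gamma(a, b) with a ≥ 1 (shape–rate) is (a−1)/b = 72/10.7 ≈ 6.73.

λ̂_MAP = 6.73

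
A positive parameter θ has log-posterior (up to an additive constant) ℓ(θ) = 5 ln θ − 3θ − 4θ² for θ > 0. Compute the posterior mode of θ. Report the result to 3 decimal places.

ℓ'(θ) = 5/θ − 3 − 8θ. Setting this to zero and multiplying by θ: 8θ² + 3θ − 5 = 0.
θ = (−3 + √(3² + 4·8·5)) / (2·8) = (−3 + √169) / 16 = (−3 + 13)/16 = 5/8.
ℓ''(θ) = −5/θ² − 8 < 0, confirming a maximum.

θ̂_MAP = 0.625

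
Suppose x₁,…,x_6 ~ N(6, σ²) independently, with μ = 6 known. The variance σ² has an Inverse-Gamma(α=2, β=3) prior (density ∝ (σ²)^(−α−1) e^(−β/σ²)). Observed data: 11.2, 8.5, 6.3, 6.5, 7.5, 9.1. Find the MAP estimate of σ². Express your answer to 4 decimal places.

Sum of squared deviations about the known mean: SS = (11.2−6)² + (8.5−6)² + (6.3−6)² + (6.5−6)² + (7.5−6)² + (9.1−6)² = 45.49.
The Normal likelihood contributes (σ²)^(−n/2) exp(−SS/(2σ²)), so the posterior is Inverse-Gamma(α + n/2, β + SS/2) = Inverse-Gamma(5, 25.745).
The mode of Inverse-Gamma(a, b) is b/(a+1) = 25.745/6 ≈ 4.2908.

σ̂²_MAP = 4.2908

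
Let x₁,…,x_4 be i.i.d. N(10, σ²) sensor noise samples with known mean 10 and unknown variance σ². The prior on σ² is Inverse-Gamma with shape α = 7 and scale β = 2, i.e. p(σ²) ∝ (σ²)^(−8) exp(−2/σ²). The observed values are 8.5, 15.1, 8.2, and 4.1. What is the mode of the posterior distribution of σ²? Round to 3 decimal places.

σ̂²_MAP = 3.516

Sum of squared deviations about the known mean: SS = (8.5−10)² + (15.1−10)² + (8.2−10)² + (4.1−10)² = 66.31.
The Normal likelihood contributes (σ²)^(−n/2) exp(−SS/(2σ²)), so the posterior is Inverse-Gamma(α + n/2, β + SS/2) = Inverse-Gamma(9, 35.155).
The mode of Inverse-Gamma(a, b) is b/(a+1) = 35.155/10 ≈ 3.516.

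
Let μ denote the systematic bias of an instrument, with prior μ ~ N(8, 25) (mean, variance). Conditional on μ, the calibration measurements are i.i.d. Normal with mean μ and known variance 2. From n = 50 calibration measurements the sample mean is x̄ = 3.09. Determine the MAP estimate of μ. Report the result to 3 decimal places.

n = 50, x̄ = 3.09.
For a Normal prior and Normal likelihood with known variance, the posterior is Normal; its mode equals its mean, the precision-weighted average.
Prior precision 1/σ₀² = 1/25 = 0.04; data precision n/σ² = 50/2 = 25.
μ̂ = (0.04·8 + 25·3.09) / (0.04 + 25) = 77.57/25.04 = 7757/2504 ≈ 3.098.

μ̂_MAP = 3.098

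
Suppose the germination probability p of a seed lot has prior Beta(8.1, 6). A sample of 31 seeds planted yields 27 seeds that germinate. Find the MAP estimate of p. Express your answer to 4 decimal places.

Prior: Beta(8.1, 6).
Data: 27 successes in 31 trials. The binomial likelihood contributes p^27(1−p)^4, so the posterior is Beta(8.1+27, 6+4) = Beta(35.1, 10).
For Beta(a, b) with a, b > 1 the mode is (a−1)/(a+b−2) = 34.1/43.1 ≈ 0.7912.

p̂_MAP = 0.7912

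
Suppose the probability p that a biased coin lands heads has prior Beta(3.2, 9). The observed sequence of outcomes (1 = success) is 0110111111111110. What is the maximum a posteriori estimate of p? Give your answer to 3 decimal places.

p̂_MAP = 0.580

Prior: Beta(3.2, 9).
Data: 13 successes in 16 trials (from the sequence). The binomial likelihood contributes p^13(1−p)^3, so the posterior is Beta(3.2+13, 9+3) = Beta(16.2, 12).
For Beta(a, b) with a, b > 1 the mode is (a−1)/(a+b−2) = 15.2/26.2 ≈ 0.580.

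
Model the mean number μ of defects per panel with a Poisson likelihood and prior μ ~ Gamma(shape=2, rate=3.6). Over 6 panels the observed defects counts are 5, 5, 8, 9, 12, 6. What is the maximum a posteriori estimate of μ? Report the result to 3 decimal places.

Σxᵢ = 5+5+8+9+12+6 = 45, with n = 6.
Posterior ∝ μe^(−3.6μ) · μ^45e^(−6μ) = μ^46e^(−9.6μ), i.e. Gamma(shape=47, rate=9.6).
The mode of a Gamma(a, b) with a ≥ 1 (shape–rate) is (a−1)/b = 46/9.6 ≈ 4.792.

μ̂_MAP = 4.792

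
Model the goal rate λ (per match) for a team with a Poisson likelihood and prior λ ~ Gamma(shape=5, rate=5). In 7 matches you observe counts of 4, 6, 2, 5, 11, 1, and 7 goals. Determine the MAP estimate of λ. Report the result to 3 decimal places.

Σxᵢ = 4+6+2+5+11+1+7 = 36, with n = 7.
Posterior ∝ λ^4e^(−5λ) · λ^36e^(−7λ) = λ^40e^(−12λ), i.e. Gamma(shape=41, rate=12).
The mode of a Gamma(a, b) with a ≥ 1 (shape–rate) is (a−1)/b = 40/12 ≈ 3.333.

λ̂_MAP = 3.333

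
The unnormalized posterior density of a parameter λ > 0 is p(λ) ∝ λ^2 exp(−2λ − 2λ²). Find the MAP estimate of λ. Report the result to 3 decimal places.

ℓ'(λ) = 2/λ − 2 − 4λ. Setting this to zero and multiplying by λ: 4λ² + 2λ − 2 = 0.
λ = (−2 + √(2² + 4·4·2)) / (2·4) = (−2 + √36) / 8 = (−2 + 6)/8 = 1/2.
ℓ''(λ) = −2/λ² − 4 < 0, confirming a maximum.

λ̂_MAP = 0.500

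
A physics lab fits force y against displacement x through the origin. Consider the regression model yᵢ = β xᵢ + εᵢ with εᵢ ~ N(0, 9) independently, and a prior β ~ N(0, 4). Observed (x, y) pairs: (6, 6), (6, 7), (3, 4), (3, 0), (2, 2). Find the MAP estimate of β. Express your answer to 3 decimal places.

β̂_MAP = 0.977

log p(β | y) = −Σ(yᵢ − βxᵢ)²/(2·9) − β²/(2·4) + const.
Setting the derivative to zero: Σxᵢ(yᵢ − βxᵢ)/9 − β/4 = 0, so β = Σxᵢyᵢ / (Σxᵢ² + σ²/τ²).
Σxᵢyᵢ = 6·6 + 6·7 + 3·4 + 3·0 + 2·2 = 94; Σxᵢ² = 94; σ²/τ² = 2.25.
β̂_MAP = 94 / (94 + 2.25) = 94/96.25 ≈ 0.977.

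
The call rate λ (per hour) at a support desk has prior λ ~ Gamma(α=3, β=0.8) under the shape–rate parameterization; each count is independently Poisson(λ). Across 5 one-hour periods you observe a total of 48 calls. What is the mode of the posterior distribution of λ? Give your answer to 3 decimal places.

λ̂_MAP = 8.621

Σxᵢ = 48, n = 5.
Posterior ∝ λ^2e^(−0.8λ) · λ^48e^(−5λ) = λ^50e^(−5.8λ), i.e. Gamma(shape=51, rate=5.8).
The mode of a Gamma(a, b) with a ≥ 1 (shape–rate) is (a−1)/b = 50/5.8 ≈ 8.621.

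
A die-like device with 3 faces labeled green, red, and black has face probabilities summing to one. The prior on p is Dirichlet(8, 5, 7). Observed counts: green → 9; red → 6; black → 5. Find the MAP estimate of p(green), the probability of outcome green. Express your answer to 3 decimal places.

MAP estimate of p(green) = 0.432

The posterior is Dirichlet(αᵢ + nᵢ) = Dirichlet(17, 11, 12).
For a Dirichlet(a₁,…,a_K) with all aᵢ > 1, the mode has j-th component (aⱼ − 1)/(Σaᵢ − K).
Here Σaᵢ = 40 and K = 3, so p(green) = (17 − 1)/(40 − 3) = 16/37 ≈ 0.432.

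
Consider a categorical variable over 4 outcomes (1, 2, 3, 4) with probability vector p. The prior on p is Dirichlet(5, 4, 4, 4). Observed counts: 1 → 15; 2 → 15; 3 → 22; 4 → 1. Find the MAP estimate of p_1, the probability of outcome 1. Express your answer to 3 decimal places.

The posterior is Dirichlet(αᵢ + nᵢ) = Dirichlet(20, 19, 26, 5).
For a Dirichlet(a₁,…,a_K) with all aᵢ > 1, the mode has j-th component (aⱼ − 1)/(Σaᵢ − K).
Here Σaᵢ = 70 and K = 4, so p_1 = (20 − 1)/(70 − 4) = 19/66 ≈ 0.288.

MAP estimate: 0.288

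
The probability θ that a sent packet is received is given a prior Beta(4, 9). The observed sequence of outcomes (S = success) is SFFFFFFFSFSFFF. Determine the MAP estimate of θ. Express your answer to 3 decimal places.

Prior: Beta(4, 9).
Data: 3 successes in 14 trials (from the sequence). The binomial likelihood contributes θ^3(1−θ)^11, so the posterior is Beta(4+3, 9+11) = Beta(7, 20).
For Beta(a, b) with a, b > 1 the mode is (a−1)/(a+b−2) = 6/25 ≈ 0.240.

θ̂_MAP = 0.240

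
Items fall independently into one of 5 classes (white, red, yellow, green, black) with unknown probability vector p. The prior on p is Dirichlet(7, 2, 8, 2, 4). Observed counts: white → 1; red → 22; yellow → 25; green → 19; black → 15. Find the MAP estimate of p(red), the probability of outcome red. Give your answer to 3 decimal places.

The posterior is Dirichlet(αᵢ + nᵢ) = Dirichlet(8, 24, 33, 21, 19).
For a Dirichlet(a₁,…,a_K) with all aᵢ > 1, the mode has j-th component (aⱼ − 1)/(Σaᵢ − K).
Here Σaᵢ = 105 and K = 5, so p(red) = (24 − 1)/(105 − 5) = 23/100 ≈ 0.230.

MAP estimate of p(red) = 0.230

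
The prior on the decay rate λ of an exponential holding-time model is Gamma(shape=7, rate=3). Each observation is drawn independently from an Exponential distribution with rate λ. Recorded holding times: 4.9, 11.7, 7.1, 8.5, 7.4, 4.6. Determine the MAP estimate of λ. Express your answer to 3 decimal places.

λ̂_MAP = 0.254

The Exponential(rate=λ) likelihood is ∝ λ^n e^(−λΣtᵢ). Here n = 6 and Σtᵢ = 4.9 + 11.7 + 7.1 + 8.5 + 7.4 + 4.6 = 44.2.
Posterior ∝ λ^6e^(−3λ) · λ^6e^(−44.2λ) = λ^12e^(−47.2λ), i.e. Gamma(13, 47.2).
Mode = (a−1)/b = 12/47.2 ≈ 0.254.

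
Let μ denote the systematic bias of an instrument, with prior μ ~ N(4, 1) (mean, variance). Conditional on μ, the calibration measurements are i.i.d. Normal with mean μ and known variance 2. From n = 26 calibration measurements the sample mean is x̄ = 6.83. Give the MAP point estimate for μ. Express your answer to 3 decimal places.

μ̂_MAP = 6.628

n = 26, x̄ = 6.83.
For a Normal prior and Normal likelihood with known variance, the posterior is Normal; its mode equals its mean, the precision-weighted average.
Prior precision 1/σ₀² = 1/1 = 1; data precision n/σ² = 26/2 = 13.
μ̂ = (1·4 + 13·6.83) / (1 + 13) = 92.79/14 = 9279/1400 ≈ 6.628.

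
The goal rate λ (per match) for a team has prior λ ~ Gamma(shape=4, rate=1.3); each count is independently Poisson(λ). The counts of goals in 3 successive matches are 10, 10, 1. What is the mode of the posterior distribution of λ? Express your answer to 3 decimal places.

λ̂_MAP = 5.581

Σxᵢ = 10+10+1 = 21, with n = 3.
Posterior ∝ λ^3e^(−1.3λ) · λ^21e^(−3λ) = λ^24e^(−4.3λ), i.e. Gamma(shape=25, rate=4.3).
The mode of a Gamma(a, b) with a ≥ 1 (shape–rate) is (a−1)/b = 24/4.3 ≈ 5.581.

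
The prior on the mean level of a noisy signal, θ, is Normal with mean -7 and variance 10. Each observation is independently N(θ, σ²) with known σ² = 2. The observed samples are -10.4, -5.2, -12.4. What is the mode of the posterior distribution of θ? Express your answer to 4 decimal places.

θ̂_MAP = -9.1875

n = 3; x̄ = ((-10.4) + (-5.2) + (-12.4))/3 = -28/3 = -28/3 ≈ -9.3333.
For a Normal prior and Normal likelihood with known variance, the posterior is Normal; its mode equals its mean, the precision-weighted average.
Prior precision 1/σ₀² = 1/10 = 0.1; data precision n/σ² = 3/2 = 1.5.
θ̂ = (0.1·(-7) + 1.5·(-28/3)) / (0.1 + 1.5) = (-14.7)/1.6 = -9.1875.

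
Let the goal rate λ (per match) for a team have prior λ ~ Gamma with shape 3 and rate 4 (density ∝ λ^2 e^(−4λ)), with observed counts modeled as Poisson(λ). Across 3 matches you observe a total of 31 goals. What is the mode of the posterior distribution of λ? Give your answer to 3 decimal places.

λ̂_MAP = 4.714

Σxᵢ = 31, n = 3.
Posterior ∝ λ^2e^(−4λ) · λ^31e^(−3λ) = λ^33e^(−7λ), i.e. Gamma(shape=34, rate=7).
The mode of a Gamma(a, b) with a ≥ 1 (shape–rate) is (a−1)/b = 33/7 ≈ 4.714.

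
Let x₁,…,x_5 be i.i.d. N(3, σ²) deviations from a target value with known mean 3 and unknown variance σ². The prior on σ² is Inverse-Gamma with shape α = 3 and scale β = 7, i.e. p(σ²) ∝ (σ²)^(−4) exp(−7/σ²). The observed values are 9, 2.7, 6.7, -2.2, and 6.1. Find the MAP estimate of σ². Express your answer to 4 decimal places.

σ̂²_MAP = 7.7254

Sum of squared deviations about the known mean: SS = (9−3)² + (2.7−3)² + (6.7−3)² + (-2.2−3)² + (6.1−3)² = 86.43.
The Normal likelihood contributes (σ²)^(−n/2) exp(−SS/(2σ²)), so the posterior is Inverse-Gamma(α + n/2, β + SS/2) = Inverse-Gamma(5.5, 50.215).
The mode of Inverse-Gamma(a, b) is b/(a+1) = 50.215/6.5 ≈ 7.7254.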